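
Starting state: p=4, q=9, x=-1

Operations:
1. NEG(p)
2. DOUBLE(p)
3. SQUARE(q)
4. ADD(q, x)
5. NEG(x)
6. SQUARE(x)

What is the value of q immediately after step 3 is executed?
q = 81

Tracing q through execution:
Initial: q = 9
After step 1 (NEG(p)): q = 9
After step 2 (DOUBLE(p)): q = 9
After step 3 (SQUARE(q)): q = 81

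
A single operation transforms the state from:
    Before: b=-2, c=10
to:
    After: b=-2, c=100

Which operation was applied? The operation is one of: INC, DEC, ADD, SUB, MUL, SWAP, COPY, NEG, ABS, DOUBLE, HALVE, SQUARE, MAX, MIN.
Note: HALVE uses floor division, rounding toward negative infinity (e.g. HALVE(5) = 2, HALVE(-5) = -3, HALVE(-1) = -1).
SQUARE(c)

Analyzing the change:
Before: b=-2, c=10
After: b=-2, c=100
Variable c changed from 10 to 100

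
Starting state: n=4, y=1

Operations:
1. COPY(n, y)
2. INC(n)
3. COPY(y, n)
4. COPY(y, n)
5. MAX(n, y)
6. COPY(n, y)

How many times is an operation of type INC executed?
1

Counting INC operations:
Step 2: INC(n) ← INC
Total: 1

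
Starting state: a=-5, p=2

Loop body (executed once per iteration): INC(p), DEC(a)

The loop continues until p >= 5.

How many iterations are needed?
3

Tracing iterations:
Initial: a=-5, p=2
After iteration 1: a=-6, p=3
After iteration 2: a=-7, p=4
After iteration 3: a=-8, p=5
p >= 5 now holds, so the loop exits after 3 iterations.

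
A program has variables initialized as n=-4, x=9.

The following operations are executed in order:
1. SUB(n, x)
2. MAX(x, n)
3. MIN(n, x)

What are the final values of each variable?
{n: -13, x: 9}

Step-by-step execution:
Initial: n=-4, x=9
After step 1 (SUB(n, x)): n=-13, x=9
After step 2 (MAX(x, n)): n=-13, x=9
After step 3 (MIN(n, x)): n=-13, x=9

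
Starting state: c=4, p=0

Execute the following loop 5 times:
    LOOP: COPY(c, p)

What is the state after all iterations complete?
c=0, p=0

Iteration trace:
Start: c=4, p=0
After iteration 1: c=0, p=0
After iteration 2: c=0, p=0
After iteration 3: c=0, p=0
After iteration 4: c=0, p=0
After iteration 5: c=0, p=0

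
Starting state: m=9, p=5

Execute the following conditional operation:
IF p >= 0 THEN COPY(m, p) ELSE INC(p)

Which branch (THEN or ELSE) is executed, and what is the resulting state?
Branch: THEN, Final state: m=5, p=5

Evaluating condition: p >= 0
p = 5
Condition is True, so THEN branch executes
After COPY(m, p): m=5, p=5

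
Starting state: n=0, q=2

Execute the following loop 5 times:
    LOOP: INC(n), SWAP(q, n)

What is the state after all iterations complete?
n=4, q=3

Iteration trace:
Start: n=0, q=2
After iteration 1: n=2, q=1
After iteration 2: n=1, q=3
After iteration 3: n=3, q=2
After iteration 4: n=2, q=4
After iteration 5: n=4, q=3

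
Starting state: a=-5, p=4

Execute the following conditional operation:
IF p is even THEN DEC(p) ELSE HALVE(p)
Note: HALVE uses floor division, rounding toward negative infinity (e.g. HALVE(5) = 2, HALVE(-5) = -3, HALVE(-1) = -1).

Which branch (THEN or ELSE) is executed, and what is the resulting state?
Branch: THEN, Final state: a=-5, p=3

Evaluating condition: p is even
Condition is True, so THEN branch executes
After DEC(p): a=-5, p=3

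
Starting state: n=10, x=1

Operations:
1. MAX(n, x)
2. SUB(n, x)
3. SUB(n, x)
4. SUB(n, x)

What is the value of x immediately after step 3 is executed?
x = 1

Tracing x through execution:
Initial: x = 1
After step 1 (MAX(n, x)): x = 1
After step 2 (SUB(n, x)): x = 1
After step 3 (SUB(n, x)): x = 1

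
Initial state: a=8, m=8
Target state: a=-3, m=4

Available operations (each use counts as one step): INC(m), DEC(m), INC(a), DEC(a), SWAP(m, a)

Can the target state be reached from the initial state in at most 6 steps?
No

The target state cannot be reached within 6 steps.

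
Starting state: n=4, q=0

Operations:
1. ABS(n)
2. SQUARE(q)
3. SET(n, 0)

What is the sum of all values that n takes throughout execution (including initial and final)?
12

Values of n at each step:
Initial: n = 4
After step 1: n = 4
After step 2: n = 4
After step 3: n = 0
Sum = 4 + 4 + 4 + 0 = 12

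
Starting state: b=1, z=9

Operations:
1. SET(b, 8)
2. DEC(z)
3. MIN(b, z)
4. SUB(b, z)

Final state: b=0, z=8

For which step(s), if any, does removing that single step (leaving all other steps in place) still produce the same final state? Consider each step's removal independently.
Step(s) 3

Testing removal of each single step:
Without step 1: final = b=-7, z=8 (different)
Without step 2: final = b=-1, z=9 (different)
Without step 3: final = b=0, z=8 (same)
Without step 4: final = b=8, z=8 (different)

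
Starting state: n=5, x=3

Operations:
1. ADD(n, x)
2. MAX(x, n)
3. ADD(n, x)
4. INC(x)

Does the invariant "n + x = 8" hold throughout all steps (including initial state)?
No, violated after step 1

The invariant is violated after step 1.

State at each step:
Initial: n=5, x=3
After step 1: n=8, x=3
After step 2: n=8, x=8
After step 3: n=16, x=8
After step 4: n=16, x=9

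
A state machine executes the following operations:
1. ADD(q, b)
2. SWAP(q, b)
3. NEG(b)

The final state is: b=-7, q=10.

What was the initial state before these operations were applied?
b=10, q=-3

Working backwards:
Final state: b=-7, q=10
Before step 3 (NEG(b)): b=7, q=10
Before step 2 (SWAP(q, b)): b=10, q=7
Before step 1 (ADD(q, b)): b=10, q=-3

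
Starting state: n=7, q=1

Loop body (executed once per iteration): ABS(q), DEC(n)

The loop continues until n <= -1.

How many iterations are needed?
8

Tracing iterations:
Initial: n=7, q=1
After iteration 1: n=6, q=1
After iteration 2: n=5, q=1
After iteration 3: n=4, q=1
After iteration 4: n=3, q=1
After iteration 5: n=2, q=1
After iteration 6: n=1, q=1
After iteration 7: n=0, q=1
After iteration 8: n=-1, q=1
n <= -1 now holds, so the loop exits after 8 iterations.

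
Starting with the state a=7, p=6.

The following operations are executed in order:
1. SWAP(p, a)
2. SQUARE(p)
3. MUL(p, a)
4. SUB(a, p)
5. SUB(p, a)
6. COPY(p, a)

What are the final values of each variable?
{a: -288, p: -288}

Step-by-step execution:
Initial: a=7, p=6
After step 1 (SWAP(p, a)): a=6, p=7
After step 2 (SQUARE(p)): a=6, p=49
After step 3 (MUL(p, a)): a=6, p=294
After step 4 (SUB(a, p)): a=-288, p=294
After step 5 (SUB(p, a)): a=-288, p=582
After step 6 (COPY(p, a)): a=-288, p=-288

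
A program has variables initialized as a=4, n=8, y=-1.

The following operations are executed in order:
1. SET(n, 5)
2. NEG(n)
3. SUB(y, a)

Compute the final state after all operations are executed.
{a: 4, n: -5, y: -5}

Step-by-step execution:
Initial: a=4, n=8, y=-1
After step 1 (SET(n, 5)): a=4, n=5, y=-1
After step 2 (NEG(n)): a=4, n=-5, y=-1
After step 3 (SUB(y, a)): a=4, n=-5, y=-5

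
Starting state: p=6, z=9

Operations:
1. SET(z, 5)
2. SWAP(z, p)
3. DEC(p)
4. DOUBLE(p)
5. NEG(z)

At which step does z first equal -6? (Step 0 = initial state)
Step 5

Tracing z:
Initial: z = 9
After step 1: z = 5
After step 2: z = 6
After step 3: z = 6
After step 4: z = 6
After step 5: z = -6 ← first occurrence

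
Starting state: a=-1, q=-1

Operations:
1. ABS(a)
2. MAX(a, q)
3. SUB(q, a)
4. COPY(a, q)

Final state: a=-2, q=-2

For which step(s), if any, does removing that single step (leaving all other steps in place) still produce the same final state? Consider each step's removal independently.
Step(s) 2

Testing removal of each single step:
Without step 1: final = a=0, q=0 (different)
Without step 2: final = a=-2, q=-2 (same)
Without step 3: final = a=-1, q=-1 (different)
Without step 4: final = a=1, q=-2 (different)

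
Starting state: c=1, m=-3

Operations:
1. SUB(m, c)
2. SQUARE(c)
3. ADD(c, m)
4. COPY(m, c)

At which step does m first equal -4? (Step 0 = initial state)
Step 1

Tracing m:
Initial: m = -3
After step 1: m = -4 ← first occurrence
After step 2: m = -4
After step 3: m = -4
After step 4: m = -3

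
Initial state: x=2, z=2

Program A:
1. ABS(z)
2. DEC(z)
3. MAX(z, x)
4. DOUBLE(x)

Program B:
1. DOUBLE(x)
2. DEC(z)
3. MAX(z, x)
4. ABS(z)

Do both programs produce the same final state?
No

Program A final state: x=4, z=2
Program B final state: x=4, z=4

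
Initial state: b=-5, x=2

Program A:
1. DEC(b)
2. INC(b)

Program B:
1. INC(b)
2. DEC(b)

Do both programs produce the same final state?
Yes

Program A final state: b=-5, x=2
Program B final state: b=-5, x=2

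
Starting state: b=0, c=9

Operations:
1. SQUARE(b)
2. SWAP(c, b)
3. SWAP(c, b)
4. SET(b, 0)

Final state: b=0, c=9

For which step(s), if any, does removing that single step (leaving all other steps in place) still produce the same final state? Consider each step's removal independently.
Step(s) 1, 4

Testing removal of each single step:
Without step 1: final = b=0, c=9 (same)
Without step 2: final = b=0, c=0 (different)
Without step 3: final = b=0, c=0 (different)
Without step 4: final = b=0, c=9 (same)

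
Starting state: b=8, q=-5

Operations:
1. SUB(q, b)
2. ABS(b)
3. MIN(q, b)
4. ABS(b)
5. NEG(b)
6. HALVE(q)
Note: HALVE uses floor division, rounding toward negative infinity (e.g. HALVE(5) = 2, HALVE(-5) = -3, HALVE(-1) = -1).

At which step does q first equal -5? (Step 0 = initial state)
Step 0

Tracing q:
Initial: q = -5 ← first occurrence
After step 1: q = -13
After step 2: q = -13
After step 3: q = -13
After step 4: q = -13
After step 5: q = -13
After step 6: q = -7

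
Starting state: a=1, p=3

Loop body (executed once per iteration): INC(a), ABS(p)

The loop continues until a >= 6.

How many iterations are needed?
5

Tracing iterations:
Initial: a=1, p=3
After iteration 1: a=2, p=3
After iteration 2: a=3, p=3
After iteration 3: a=4, p=3
After iteration 4: a=5, p=3
After iteration 5: a=6, p=3
a >= 6 now holds, so the loop exits after 5 iterations.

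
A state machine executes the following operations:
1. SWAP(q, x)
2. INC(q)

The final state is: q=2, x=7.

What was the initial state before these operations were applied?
q=7, x=1

Working backwards:
Final state: q=2, x=7
Before step 2 (INC(q)): q=1, x=7
Before step 1 (SWAP(q, x)): q=7, x=1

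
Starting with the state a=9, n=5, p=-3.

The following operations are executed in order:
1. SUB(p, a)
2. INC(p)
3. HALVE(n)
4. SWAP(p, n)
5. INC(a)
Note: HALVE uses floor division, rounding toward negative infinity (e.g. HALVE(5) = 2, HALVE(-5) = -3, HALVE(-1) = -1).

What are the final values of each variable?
{a: 10, n: -11, p: 2}

Step-by-step execution:
Initial: a=9, n=5, p=-3
After step 1 (SUB(p, a)): a=9, n=5, p=-12
After step 2 (INC(p)): a=9, n=5, p=-11
After step 3 (HALVE(n)): a=9, n=2, p=-11
After step 4 (SWAP(p, n)): a=9, n=-11, p=2
After step 5 (INC(a)): a=10, n=-11, p=2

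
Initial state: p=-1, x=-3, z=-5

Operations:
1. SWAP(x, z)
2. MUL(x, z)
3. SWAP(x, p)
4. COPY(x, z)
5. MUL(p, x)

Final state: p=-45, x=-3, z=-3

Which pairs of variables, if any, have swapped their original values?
None

Comparing initial and final values:
z: -5 → -3
p: -1 → -45
x: -3 → -3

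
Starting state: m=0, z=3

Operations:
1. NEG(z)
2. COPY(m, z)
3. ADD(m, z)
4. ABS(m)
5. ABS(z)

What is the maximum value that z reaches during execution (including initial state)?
3

Values of z at each step:
Initial: z = 3 ← maximum
After step 1: z = -3
After step 2: z = -3
After step 3: z = -3
After step 4: z = -3
After step 5: z = 3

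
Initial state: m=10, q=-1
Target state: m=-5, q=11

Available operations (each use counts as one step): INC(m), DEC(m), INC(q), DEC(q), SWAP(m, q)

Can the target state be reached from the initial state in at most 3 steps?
No

The target state cannot be reached within 3 steps.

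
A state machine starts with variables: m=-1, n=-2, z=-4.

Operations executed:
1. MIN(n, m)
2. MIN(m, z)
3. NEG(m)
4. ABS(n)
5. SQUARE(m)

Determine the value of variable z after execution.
z = -4

Tracing execution:
Step 1: MIN(n, m) → z = -4
Step 2: MIN(m, z) → z = -4
Step 3: NEG(m) → z = -4
Step 4: ABS(n) → z = -4
Step 5: SQUARE(m) → z = -4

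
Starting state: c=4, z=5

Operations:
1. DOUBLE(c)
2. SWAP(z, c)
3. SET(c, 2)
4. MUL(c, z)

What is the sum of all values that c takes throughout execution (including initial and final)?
35

Values of c at each step:
Initial: c = 4
After step 1: c = 8
After step 2: c = 5
After step 3: c = 2
After step 4: c = 16
Sum = 4 + 8 + 5 + 2 + 16 = 35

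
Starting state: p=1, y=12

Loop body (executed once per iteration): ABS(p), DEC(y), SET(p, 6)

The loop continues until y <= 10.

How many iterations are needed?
2

Tracing iterations:
Initial: p=1, y=12
After iteration 1: p=6, y=11
After iteration 2: p=6, y=10
y <= 10 now holds, so the loop exits after 2 iterations.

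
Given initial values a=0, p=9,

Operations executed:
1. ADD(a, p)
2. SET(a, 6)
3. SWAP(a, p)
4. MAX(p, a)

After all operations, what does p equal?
p = 9

Tracing execution:
Step 1: ADD(a, p) → p = 9
Step 2: SET(a, 6) → p = 9
Step 3: SWAP(a, p) → p = 6
Step 4: MAX(p, a) → p = 9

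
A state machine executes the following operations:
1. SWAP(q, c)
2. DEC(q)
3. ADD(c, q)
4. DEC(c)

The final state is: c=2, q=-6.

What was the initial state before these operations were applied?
c=-5, q=9

Working backwards:
Final state: c=2, q=-6
Before step 4 (DEC(c)): c=3, q=-6
Before step 3 (ADD(c, q)): c=9, q=-6
Before step 2 (DEC(q)): c=9, q=-5
Before step 1 (SWAP(q, c)): c=-5, q=9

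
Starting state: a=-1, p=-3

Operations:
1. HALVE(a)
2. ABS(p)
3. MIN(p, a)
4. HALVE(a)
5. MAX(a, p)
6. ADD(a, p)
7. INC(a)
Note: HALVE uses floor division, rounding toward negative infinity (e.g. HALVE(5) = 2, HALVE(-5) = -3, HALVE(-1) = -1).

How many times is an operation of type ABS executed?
1

Counting ABS operations:
Step 2: ABS(p) ← ABS
Total: 1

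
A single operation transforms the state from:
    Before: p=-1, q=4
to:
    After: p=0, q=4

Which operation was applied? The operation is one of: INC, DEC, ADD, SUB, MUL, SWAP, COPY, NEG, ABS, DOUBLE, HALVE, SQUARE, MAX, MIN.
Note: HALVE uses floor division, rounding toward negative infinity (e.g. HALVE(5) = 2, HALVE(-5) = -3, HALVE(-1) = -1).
INC(p)

Analyzing the change:
Before: p=-1, q=4
After: p=0, q=4
Variable p changed from -1 to 0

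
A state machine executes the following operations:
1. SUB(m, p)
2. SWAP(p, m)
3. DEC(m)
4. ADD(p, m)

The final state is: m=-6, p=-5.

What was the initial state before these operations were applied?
m=-4, p=-5

Working backwards:
Final state: m=-6, p=-5
Before step 4 (ADD(p, m)): m=-6, p=1
Before step 3 (DEC(m)): m=-5, p=1
Before step 2 (SWAP(p, m)): m=1, p=-5
Before step 1 (SUB(m, p)): m=-4, p=-5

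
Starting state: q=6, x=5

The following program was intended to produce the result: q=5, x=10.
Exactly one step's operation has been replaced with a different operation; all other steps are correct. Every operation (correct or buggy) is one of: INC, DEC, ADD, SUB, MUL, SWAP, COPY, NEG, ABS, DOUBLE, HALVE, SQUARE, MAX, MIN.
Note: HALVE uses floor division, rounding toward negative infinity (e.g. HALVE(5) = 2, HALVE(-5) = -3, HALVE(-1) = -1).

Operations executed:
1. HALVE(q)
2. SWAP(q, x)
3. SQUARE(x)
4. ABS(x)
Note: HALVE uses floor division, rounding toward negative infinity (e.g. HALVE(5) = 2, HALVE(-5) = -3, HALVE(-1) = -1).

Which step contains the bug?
Step 4

Trace with buggy code:
Initial: q=6, x=5
After step 1: q=3, x=5
After step 2: q=5, x=3
After step 3: q=5, x=9
After step 4: q=5, x=9
Actual final q=5, x=9 ≠ expected q=5, x=10.
Step 4 is the only position where a single-operation replacement can produce the expected result.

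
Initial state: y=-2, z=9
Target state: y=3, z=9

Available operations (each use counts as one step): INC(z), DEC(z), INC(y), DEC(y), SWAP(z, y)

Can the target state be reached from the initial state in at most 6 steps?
Yes

Path (5 steps): INC(y) → INC(y) → INC(y) → INC(y) → INC(y)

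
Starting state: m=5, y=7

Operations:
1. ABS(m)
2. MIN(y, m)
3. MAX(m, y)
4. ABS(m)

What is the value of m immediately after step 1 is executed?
m = 5

Tracing m through execution:
Initial: m = 5
After step 1 (ABS(m)): m = 5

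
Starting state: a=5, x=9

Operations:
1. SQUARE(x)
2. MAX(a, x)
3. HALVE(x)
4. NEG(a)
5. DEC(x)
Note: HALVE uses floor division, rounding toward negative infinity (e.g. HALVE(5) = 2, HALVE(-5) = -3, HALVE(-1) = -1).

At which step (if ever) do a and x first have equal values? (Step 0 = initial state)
Step 2

a and x first become equal after step 2.

Comparing values at each step:
Initial: a=5, x=9
After step 1: a=5, x=81
After step 2: a=81, x=81 ← equal!
After step 3: a=81, x=40
After step 4: a=-81, x=40
After step 5: a=-81, x=39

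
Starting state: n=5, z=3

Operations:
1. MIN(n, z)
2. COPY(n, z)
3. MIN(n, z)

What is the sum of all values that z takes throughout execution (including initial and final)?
12

Values of z at each step:
Initial: z = 3
After step 1: z = 3
After step 2: z = 3
After step 3: z = 3
Sum = 3 + 3 + 3 + 3 = 12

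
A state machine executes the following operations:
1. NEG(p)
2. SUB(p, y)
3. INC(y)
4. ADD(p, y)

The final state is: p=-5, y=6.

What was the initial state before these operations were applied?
p=6, y=5

Working backwards:
Final state: p=-5, y=6
Before step 4 (ADD(p, y)): p=-11, y=6
Before step 3 (INC(y)): p=-11, y=5
Before step 2 (SUB(p, y)): p=-6, y=5
Before step 1 (NEG(p)): p=6, y=5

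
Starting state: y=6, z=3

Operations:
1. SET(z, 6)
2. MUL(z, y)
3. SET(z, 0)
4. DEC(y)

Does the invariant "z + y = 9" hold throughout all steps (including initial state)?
No, violated after step 1

The invariant is violated after step 1.

State at each step:
Initial: y=6, z=3
After step 1: y=6, z=6
After step 2: y=6, z=36
After step 3: y=6, z=0
After step 4: y=5, z=0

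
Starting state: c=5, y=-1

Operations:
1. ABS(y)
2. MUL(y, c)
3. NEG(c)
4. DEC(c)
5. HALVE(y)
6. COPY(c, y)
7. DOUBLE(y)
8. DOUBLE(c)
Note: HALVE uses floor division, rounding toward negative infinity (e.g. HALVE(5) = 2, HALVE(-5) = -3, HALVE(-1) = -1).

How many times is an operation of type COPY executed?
1

Counting COPY operations:
Step 6: COPY(c, y) ← COPY
Total: 1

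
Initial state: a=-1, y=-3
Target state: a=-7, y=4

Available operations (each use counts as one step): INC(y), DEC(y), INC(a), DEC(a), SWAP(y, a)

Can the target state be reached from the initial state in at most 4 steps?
No

The target state cannot be reached within 4 steps.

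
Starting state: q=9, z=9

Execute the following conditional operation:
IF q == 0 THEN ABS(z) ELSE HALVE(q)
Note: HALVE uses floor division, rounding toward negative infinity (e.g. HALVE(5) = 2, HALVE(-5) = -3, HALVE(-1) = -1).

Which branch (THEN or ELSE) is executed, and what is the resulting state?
Branch: ELSE, Final state: q=4, z=9

Evaluating condition: q == 0
q = 9
Condition is False, so ELSE branch executes
After HALVE(q): q=4, z=9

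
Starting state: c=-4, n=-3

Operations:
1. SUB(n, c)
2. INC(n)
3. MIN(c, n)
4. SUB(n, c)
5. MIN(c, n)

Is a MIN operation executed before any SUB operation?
No

First MIN: step 3
First SUB: step 1
Since 3 > 1, SUB comes first.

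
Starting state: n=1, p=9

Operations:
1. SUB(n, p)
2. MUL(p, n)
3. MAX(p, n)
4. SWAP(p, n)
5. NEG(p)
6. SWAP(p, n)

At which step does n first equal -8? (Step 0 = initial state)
Step 1

Tracing n:
Initial: n = 1
After step 1: n = -8 ← first occurrence
After step 2: n = -8
After step 3: n = -8
After step 4: n = -8
After step 5: n = -8
After step 6: n = 8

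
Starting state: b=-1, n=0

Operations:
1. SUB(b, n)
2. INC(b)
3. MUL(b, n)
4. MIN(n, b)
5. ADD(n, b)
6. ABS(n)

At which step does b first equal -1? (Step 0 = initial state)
Step 0

Tracing b:
Initial: b = -1 ← first occurrence
After step 1: b = -1
After step 2: b = 0
After step 3: b = 0
After step 4: b = 0
After step 5: b = 0
After step 6: b = 0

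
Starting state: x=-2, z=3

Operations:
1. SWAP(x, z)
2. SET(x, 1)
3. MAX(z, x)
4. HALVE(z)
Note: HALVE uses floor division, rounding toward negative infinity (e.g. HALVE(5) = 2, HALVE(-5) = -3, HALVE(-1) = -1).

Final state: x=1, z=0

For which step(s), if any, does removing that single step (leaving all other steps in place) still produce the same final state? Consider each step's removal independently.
None - removing any single step changes the final result

Testing removal of each single step:
Without step 1: final = x=1, z=1 (different)
Without step 2: final = x=3, z=1 (different)
Without step 3: final = x=1, z=-1 (different)
Without step 4: final = x=1, z=1 (different)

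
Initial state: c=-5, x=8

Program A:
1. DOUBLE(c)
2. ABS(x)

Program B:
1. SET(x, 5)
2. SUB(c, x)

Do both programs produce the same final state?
No

Program A final state: c=-10, x=8
Program B final state: c=-10, x=5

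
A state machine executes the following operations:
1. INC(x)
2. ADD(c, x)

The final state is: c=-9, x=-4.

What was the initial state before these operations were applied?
c=-5, x=-5

Working backwards:
Final state: c=-9, x=-4
Before step 2 (ADD(c, x)): c=-5, x=-4
Before step 1 (INC(x)): c=-5, x=-5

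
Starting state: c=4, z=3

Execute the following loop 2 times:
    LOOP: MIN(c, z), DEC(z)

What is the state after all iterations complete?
c=2, z=1

Iteration trace:
Start: c=4, z=3
After iteration 1: c=3, z=2
After iteration 2: c=2, z=1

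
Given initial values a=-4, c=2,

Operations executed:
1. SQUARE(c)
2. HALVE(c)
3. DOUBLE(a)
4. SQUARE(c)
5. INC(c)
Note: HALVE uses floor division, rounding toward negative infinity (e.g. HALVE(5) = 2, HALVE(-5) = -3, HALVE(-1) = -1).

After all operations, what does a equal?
a = -8

Tracing execution:
Step 1: SQUARE(c) → a = -4
Step 2: HALVE(c) → a = -4
Step 3: DOUBLE(a) → a = -8
Step 4: SQUARE(c) → a = -8
Step 5: INC(c) → a = -8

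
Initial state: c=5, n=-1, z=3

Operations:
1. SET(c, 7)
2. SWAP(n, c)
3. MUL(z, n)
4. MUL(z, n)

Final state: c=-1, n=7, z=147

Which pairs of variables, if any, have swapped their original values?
None

Comparing initial and final values:
z: 3 → 147
c: 5 → -1
n: -1 → 7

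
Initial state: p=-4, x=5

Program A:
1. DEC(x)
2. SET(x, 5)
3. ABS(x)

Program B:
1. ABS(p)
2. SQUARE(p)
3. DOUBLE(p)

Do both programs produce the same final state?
No

Program A final state: p=-4, x=5
Program B final state: p=32, x=5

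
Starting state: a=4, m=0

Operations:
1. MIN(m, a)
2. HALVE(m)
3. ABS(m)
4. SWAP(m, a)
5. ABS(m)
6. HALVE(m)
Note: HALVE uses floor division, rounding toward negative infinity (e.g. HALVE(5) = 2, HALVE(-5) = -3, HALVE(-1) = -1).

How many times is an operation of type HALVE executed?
2

Counting HALVE operations:
Step 2: HALVE(m) ← HALVE
Step 6: HALVE(m) ← HALVE
Total: 2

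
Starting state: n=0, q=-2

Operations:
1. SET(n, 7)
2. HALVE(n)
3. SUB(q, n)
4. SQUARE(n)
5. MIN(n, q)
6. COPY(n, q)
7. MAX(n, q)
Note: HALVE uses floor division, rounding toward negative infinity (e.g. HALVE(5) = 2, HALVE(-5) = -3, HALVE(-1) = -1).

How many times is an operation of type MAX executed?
1

Counting MAX operations:
Step 7: MAX(n, q) ← MAX
Total: 1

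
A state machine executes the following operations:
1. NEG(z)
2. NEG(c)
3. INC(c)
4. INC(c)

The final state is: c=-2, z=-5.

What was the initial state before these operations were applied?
c=4, z=5

Working backwards:
Final state: c=-2, z=-5
Before step 4 (INC(c)): c=-3, z=-5
Before step 3 (INC(c)): c=-4, z=-5
Before step 2 (NEG(c)): c=4, z=-5
Before step 1 (NEG(z)): c=4, z=5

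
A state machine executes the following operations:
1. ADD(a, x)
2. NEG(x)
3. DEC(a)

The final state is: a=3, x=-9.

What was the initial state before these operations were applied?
a=-5, x=9

Working backwards:
Final state: a=3, x=-9
Before step 3 (DEC(a)): a=4, x=-9
Before step 2 (NEG(x)): a=4, x=9
Before step 1 (ADD(a, x)): a=-5, x=9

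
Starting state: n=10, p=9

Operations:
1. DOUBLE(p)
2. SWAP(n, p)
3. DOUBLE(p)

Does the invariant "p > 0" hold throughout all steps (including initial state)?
Yes

The invariant holds at every step.

State at each step:
Initial: n=10, p=9
After step 1: n=10, p=18
After step 2: n=18, p=10
After step 3: n=18, p=20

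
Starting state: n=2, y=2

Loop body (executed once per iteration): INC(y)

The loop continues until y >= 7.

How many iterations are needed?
5

Tracing iterations:
Initial: n=2, y=2
After iteration 1: n=2, y=3
After iteration 2: n=2, y=4
After iteration 3: n=2, y=5
After iteration 4: n=2, y=6
After iteration 5: n=2, y=7
y >= 7 now holds, so the loop exits after 5 iterations.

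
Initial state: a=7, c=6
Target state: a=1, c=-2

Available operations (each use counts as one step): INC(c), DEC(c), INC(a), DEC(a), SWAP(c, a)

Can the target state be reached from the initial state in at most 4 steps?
No

The target state cannot be reached within 4 steps.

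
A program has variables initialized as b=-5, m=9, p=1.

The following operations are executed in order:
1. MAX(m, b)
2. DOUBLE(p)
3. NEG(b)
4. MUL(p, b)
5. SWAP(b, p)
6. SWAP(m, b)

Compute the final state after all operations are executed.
{b: 9, m: 10, p: 5}

Step-by-step execution:
Initial: b=-5, m=9, p=1
After step 1 (MAX(m, b)): b=-5, m=9, p=1
After step 2 (DOUBLE(p)): b=-5, m=9, p=2
After step 3 (NEG(b)): b=5, m=9, p=2
After step 4 (MUL(p, b)): b=5, m=9, p=10
After step 5 (SWAP(b, p)): b=10, m=9, p=5
After step 6 (SWAP(m, b)): b=9, m=10, p=5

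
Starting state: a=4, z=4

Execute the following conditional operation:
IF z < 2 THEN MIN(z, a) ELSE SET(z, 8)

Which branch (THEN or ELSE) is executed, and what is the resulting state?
Branch: ELSE, Final state: a=4, z=8

Evaluating condition: z < 2
z = 4
Condition is False, so ELSE branch executes
After SET(z, 8): a=4, z=8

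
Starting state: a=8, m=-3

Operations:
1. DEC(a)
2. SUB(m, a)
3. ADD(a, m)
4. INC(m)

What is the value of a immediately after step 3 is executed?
a = -3

Tracing a through execution:
Initial: a = 8
After step 1 (DEC(a)): a = 7
After step 2 (SUB(m, a)): a = 7
After step 3 (ADD(a, m)): a = -3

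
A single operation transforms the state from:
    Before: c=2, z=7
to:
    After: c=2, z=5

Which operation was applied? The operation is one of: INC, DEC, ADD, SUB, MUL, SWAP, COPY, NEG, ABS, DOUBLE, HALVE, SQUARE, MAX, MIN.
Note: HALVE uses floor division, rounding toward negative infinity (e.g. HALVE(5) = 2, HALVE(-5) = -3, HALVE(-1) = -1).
SUB(z, c)

Analyzing the change:
Before: c=2, z=7
After: c=2, z=5
Variable z changed from 7 to 5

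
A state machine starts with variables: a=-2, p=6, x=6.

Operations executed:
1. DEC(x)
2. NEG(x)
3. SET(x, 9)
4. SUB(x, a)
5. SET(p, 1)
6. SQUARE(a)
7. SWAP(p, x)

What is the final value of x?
x = 1

Tracing execution:
Step 1: DEC(x) → x = 5
Step 2: NEG(x) → x = -5
Step 3: SET(x, 9) → x = 9
Step 4: SUB(x, a) → x = 11
Step 5: SET(p, 1) → x = 11
Step 6: SQUARE(a) → x = 11
Step 7: SWAP(p, x) → x = 1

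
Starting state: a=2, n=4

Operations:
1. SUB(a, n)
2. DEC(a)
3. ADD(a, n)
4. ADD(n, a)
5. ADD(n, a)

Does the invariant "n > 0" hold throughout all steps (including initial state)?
Yes

The invariant holds at every step.

State at each step:
Initial: a=2, n=4
After step 1: a=-2, n=4
After step 2: a=-3, n=4
After step 3: a=1, n=4
After step 4: a=1, n=5
After step 5: a=1, n=6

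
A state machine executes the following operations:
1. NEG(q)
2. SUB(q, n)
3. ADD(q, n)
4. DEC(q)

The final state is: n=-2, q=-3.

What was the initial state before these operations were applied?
n=-2, q=2

Working backwards:
Final state: n=-2, q=-3
Before step 4 (DEC(q)): n=-2, q=-2
Before step 3 (ADD(q, n)): n=-2, q=0
Before step 2 (SUB(q, n)): n=-2, q=-2
Before step 1 (NEG(q)): n=-2, q=2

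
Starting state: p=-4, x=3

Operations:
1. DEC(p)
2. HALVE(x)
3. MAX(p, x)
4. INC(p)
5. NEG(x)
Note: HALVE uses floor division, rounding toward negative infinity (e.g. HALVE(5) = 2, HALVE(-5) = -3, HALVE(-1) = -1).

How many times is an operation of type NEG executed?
1

Counting NEG operations:
Step 5: NEG(x) ← NEG
Total: 1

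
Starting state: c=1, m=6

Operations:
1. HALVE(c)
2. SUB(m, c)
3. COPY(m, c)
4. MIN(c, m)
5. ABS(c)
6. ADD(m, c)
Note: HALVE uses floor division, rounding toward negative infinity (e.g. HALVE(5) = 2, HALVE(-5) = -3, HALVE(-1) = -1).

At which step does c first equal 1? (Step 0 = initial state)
Step 0

Tracing c:
Initial: c = 1 ← first occurrence
After step 1: c = 0
After step 2: c = 0
After step 3: c = 0
After step 4: c = 0
After step 5: c = 0
After step 6: c = 0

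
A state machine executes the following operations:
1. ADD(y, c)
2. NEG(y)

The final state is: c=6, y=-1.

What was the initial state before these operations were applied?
c=6, y=-5

Working backwards:
Final state: c=6, y=-1
Before step 2 (NEG(y)): c=6, y=1
Before step 1 (ADD(y, c)): c=6, y=-5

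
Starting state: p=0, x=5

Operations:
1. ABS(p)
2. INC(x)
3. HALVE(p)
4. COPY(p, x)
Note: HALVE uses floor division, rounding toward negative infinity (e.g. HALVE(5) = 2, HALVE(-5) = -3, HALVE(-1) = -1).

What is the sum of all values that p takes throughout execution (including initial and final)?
6

Values of p at each step:
Initial: p = 0
After step 1: p = 0
After step 2: p = 0
After step 3: p = 0
After step 4: p = 6
Sum = 0 + 0 + 0 + 0 + 6 = 6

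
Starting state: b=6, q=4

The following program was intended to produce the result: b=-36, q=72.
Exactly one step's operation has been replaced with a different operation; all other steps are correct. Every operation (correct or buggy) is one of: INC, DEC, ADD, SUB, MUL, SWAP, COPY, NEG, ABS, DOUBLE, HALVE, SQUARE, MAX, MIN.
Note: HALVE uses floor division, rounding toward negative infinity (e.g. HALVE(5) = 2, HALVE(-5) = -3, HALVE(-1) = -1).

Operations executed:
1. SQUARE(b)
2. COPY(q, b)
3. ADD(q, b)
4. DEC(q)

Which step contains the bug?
Step 4

Trace with buggy code:
Initial: b=6, q=4
After step 1: b=36, q=4
After step 2: b=36, q=36
After step 3: b=36, q=72
After step 4: b=36, q=71
Actual final b=36, q=71 ≠ expected b=-36, q=72.
Step 4 is the only position where a single-operation replacement can produce the expected result.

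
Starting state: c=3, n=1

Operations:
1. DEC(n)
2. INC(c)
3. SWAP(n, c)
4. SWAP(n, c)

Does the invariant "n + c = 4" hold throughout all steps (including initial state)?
No, violated after step 1

The invariant is violated after step 1.

State at each step:
Initial: c=3, n=1
After step 1: c=3, n=0
After step 2: c=4, n=0
After step 3: c=0, n=4
After step 4: c=4, n=0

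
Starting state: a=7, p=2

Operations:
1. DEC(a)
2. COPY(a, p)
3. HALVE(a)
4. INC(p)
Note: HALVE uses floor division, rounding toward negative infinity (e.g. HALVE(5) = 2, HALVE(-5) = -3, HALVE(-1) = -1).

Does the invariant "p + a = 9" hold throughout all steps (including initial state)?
No, violated after step 1

The invariant is violated after step 1.

State at each step:
Initial: a=7, p=2
After step 1: a=6, p=2
After step 2: a=2, p=2
After step 3: a=1, p=2
After step 4: a=1, p=3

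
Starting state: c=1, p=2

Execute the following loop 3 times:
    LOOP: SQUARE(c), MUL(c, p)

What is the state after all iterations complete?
c=128, p=2

Iteration trace:
Start: c=1, p=2
After iteration 1: c=2, p=2
After iteration 2: c=8, p=2
After iteration 3: c=128, p=2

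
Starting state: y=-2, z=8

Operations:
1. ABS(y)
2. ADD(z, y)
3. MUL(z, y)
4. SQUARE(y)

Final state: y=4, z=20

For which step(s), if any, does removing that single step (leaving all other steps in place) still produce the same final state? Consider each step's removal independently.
None - removing any single step changes the final result

Testing removal of each single step:
Without step 1: final = y=4, z=-12 (different)
Without step 2: final = y=4, z=16 (different)
Without step 3: final = y=4, z=10 (different)
Without step 4: final = y=2, z=20 (different)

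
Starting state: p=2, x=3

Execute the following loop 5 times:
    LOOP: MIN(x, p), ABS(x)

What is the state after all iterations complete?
p=2, x=2

Iteration trace:
Start: p=2, x=3
After iteration 1: p=2, x=2
After iteration 2: p=2, x=2
After iteration 3: p=2, x=2
After iteration 4: p=2, x=2
After iteration 5: p=2, x=2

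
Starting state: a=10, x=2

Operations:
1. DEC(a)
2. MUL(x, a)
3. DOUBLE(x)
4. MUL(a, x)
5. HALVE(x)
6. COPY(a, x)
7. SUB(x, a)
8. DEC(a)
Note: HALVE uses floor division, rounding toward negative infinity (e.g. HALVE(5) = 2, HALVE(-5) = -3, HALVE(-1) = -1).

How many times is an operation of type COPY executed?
1

Counting COPY operations:
Step 6: COPY(a, x) ← COPY
Total: 1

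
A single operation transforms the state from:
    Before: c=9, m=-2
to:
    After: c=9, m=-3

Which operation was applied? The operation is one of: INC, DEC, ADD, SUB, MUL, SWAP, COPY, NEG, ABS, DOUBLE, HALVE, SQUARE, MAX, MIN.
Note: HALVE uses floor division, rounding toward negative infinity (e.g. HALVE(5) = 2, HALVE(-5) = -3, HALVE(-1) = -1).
DEC(m)

Analyzing the change:
Before: c=9, m=-2
After: c=9, m=-3
Variable m changed from -2 to -3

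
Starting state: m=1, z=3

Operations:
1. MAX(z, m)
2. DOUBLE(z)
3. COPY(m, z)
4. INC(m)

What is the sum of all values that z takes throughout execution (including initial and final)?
24

Values of z at each step:
Initial: z = 3
After step 1: z = 3
After step 2: z = 6
After step 3: z = 6
After step 4: z = 6
Sum = 3 + 3 + 6 + 6 + 6 = 24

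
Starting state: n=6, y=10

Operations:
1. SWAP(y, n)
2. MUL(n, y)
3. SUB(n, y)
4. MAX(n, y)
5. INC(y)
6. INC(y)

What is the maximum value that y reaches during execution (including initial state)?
10

Values of y at each step:
Initial: y = 10 ← maximum
After step 1: y = 6
After step 2: y = 6
After step 3: y = 6
After step 4: y = 6
After step 5: y = 7
After step 6: y = 8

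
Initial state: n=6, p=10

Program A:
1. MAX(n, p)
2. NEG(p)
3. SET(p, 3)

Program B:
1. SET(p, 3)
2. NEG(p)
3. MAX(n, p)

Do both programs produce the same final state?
No

Program A final state: n=10, p=3
Program B final state: n=6, p=-3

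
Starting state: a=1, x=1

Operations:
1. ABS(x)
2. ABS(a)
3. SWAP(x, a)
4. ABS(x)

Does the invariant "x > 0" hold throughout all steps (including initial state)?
Yes

The invariant holds at every step.

State at each step:
Initial: a=1, x=1
After step 1: a=1, x=1
After step 2: a=1, x=1
After step 3: a=1, x=1
After step 4: a=1, x=1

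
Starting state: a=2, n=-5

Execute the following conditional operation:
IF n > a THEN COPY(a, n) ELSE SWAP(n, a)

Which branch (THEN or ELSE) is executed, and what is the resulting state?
Branch: ELSE, Final state: a=-5, n=2

Evaluating condition: n > a
n = -5, a = 2
Condition is False, so ELSE branch executes
After SWAP(n, a): a=-5, n=2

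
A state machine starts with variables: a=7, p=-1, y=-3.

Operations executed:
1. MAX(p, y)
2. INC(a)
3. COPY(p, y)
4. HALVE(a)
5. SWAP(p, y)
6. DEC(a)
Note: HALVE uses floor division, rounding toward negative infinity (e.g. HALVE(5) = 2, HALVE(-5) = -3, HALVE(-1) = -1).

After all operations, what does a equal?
a = 3

Tracing execution:
Step 1: MAX(p, y) → a = 7
Step 2: INC(a) → a = 8
Step 3: COPY(p, y) → a = 8
Step 4: HALVE(a) → a = 4
Step 5: SWAP(p, y) → a = 4
Step 6: DEC(a) → a = 3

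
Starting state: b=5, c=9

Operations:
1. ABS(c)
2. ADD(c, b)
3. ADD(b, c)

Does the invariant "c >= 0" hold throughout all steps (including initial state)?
Yes

The invariant holds at every step.

State at each step:
Initial: b=5, c=9
After step 1: b=5, c=9
After step 2: b=5, c=14
After step 3: b=19, c=14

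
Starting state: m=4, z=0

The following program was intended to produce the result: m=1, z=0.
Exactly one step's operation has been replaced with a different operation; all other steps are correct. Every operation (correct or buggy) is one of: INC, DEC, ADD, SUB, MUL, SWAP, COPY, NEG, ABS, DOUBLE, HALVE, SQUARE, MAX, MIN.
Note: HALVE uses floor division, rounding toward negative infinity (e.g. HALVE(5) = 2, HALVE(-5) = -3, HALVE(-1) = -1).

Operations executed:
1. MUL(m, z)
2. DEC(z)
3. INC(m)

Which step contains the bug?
Step 2

Trace with buggy code:
Initial: m=4, z=0
After step 1: m=0, z=0
After step 2: m=0, z=-1
After step 3: m=1, z=-1
Actual final m=1, z=-1 ≠ expected m=1, z=0.
Step 2 is the only position where a single-operation replacement can produce the expected result.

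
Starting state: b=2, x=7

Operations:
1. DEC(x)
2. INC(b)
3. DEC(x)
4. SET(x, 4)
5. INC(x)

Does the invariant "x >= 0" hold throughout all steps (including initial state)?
Yes

The invariant holds at every step.

State at each step:
Initial: b=2, x=7
After step 1: b=2, x=6
After step 2: b=3, x=6
After step 3: b=3, x=5
After step 4: b=3, x=4
After step 5: b=3, x=5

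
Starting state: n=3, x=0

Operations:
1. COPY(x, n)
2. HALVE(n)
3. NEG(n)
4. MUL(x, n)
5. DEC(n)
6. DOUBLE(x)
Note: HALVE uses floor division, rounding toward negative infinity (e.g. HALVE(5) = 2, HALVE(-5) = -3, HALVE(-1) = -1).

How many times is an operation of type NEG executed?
1

Counting NEG operations:
Step 3: NEG(n) ← NEG
Total: 1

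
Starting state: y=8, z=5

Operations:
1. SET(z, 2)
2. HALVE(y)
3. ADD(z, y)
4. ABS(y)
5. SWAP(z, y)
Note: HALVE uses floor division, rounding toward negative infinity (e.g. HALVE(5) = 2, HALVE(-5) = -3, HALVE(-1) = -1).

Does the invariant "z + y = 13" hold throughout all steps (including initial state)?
No, violated after step 1

The invariant is violated after step 1.

State at each step:
Initial: y=8, z=5
After step 1: y=8, z=2
After step 2: y=4, z=2
After step 3: y=4, z=6
After step 4: y=4, z=6
After step 5: y=6, z=4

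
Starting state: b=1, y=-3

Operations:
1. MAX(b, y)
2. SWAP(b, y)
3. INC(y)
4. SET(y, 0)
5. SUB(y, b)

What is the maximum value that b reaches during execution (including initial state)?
1

Values of b at each step:
Initial: b = 1 ← maximum
After step 1: b = 1
After step 2: b = -3
After step 3: b = -3
After step 4: b = -3
After step 5: b = -3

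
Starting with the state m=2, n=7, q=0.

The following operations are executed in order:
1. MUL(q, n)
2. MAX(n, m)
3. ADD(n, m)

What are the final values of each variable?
{m: 2, n: 9, q: 0}

Step-by-step execution:
Initial: m=2, n=7, q=0
After step 1 (MUL(q, n)): m=2, n=7, q=0
After step 2 (MAX(n, m)): m=2, n=7, q=0
After step 3 (ADD(n, m)): m=2, n=9, q=0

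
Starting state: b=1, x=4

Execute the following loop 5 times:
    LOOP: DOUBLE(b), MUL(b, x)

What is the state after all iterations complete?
b=32768, x=4

Iteration trace:
Start: b=1, x=4
After iteration 1: b=8, x=4
After iteration 2: b=64, x=4
After iteration 3: b=512, x=4
After iteration 4: b=4096, x=4
After iteration 5: b=32768, x=4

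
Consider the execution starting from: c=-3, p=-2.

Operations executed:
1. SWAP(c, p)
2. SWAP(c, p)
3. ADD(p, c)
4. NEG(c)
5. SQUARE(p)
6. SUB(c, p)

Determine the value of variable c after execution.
c = -22

Tracing execution:
Step 1: SWAP(c, p) → c = -2
Step 2: SWAP(c, p) → c = -3
Step 3: ADD(p, c) → c = -3
Step 4: NEG(c) → c = 3
Step 5: SQUARE(p) → c = 3
Step 6: SUB(c, p) → c = -22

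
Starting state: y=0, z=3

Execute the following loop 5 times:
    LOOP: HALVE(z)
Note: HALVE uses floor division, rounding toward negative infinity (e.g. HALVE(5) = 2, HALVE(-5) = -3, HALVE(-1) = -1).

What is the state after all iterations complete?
y=0, z=0

Iteration trace:
Start: y=0, z=3
After iteration 1: y=0, z=1
After iteration 2: y=0, z=0
After iteration 3: y=0, z=0
After iteration 4: y=0, z=0
After iteration 5: y=0, z=0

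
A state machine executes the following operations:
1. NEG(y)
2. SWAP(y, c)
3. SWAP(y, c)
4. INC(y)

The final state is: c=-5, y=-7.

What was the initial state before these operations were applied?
c=-5, y=8

Working backwards:
Final state: c=-5, y=-7
Before step 4 (INC(y)): c=-5, y=-8
Before step 3 (SWAP(y, c)): c=-8, y=-5
Before step 2 (SWAP(y, c)): c=-5, y=-8
Before step 1 (NEG(y)): c=-5, y=8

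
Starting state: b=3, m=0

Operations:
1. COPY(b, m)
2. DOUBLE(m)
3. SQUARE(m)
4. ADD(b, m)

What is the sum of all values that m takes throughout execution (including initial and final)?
0

Values of m at each step:
Initial: m = 0
After step 1: m = 0
After step 2: m = 0
After step 3: m = 0
After step 4: m = 0
Sum = 0 + 0 + 0 + 0 + 0 = 0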